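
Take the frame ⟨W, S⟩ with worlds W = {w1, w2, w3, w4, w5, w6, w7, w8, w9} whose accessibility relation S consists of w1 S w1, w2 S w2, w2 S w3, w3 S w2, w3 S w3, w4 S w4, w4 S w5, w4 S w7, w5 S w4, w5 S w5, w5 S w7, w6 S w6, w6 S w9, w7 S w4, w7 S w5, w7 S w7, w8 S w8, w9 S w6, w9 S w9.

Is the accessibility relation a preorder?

Reflexive: yes — every world is S-related to itself.
Transitive: yes — every two-step S-path is closed by a direct edge.
So S is a preorder.

Yes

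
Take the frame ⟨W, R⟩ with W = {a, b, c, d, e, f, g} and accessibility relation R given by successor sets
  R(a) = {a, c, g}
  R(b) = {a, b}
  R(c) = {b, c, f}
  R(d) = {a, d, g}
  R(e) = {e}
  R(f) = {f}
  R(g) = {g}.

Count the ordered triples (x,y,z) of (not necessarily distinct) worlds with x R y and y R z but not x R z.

6

Enumerating: (a,c,b), (a,c,f), (b,a,c), (b,a,g), (c,b,a), (d,a,c).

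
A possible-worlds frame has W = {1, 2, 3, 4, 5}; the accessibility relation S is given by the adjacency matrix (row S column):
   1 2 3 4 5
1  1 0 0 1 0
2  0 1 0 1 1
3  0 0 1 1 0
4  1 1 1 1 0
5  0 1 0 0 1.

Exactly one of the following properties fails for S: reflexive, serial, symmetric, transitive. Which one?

Reflexive: yes — every world is S-related to itself.
Serial: yes — every world has a successor (e.g. 1 S 1).
Symmetric: yes — every pair in S has its reverse in S.
Transitive: no — 1 S 4 and 4 S 2, but not 1 S 2.
Only transitive fails.

transitive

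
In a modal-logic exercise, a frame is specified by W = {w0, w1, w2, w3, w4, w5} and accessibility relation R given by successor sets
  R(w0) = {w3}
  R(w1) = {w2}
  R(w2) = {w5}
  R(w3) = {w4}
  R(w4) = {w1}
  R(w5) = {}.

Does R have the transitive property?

No

Transitive: no — w0 R w3 and w3 R w4, but not w0 R w4.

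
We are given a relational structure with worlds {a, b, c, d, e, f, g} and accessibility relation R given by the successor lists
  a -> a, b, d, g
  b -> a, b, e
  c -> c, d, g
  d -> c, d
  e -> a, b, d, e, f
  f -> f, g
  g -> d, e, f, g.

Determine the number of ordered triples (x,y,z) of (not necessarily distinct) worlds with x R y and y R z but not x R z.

19

Enumerating: (a,b,e), (a,d,c), (a,g,e), (a,g,f), (b,a,d), (b,a,g), (b,e,d), (b,e,f), (c,g,e), (c,g,f), (d,c,g), (e,a,g), … and 7 more.
Total: 19.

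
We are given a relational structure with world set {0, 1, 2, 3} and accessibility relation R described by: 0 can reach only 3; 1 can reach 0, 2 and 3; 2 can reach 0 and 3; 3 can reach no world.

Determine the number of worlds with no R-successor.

1

Enumerating: 3.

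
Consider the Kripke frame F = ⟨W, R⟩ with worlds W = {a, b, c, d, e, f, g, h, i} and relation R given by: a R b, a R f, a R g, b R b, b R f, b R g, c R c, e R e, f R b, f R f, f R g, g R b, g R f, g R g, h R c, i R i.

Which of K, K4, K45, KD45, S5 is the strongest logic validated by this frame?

Transitive (axiom 4): yes — every two-step R-path is closed by a direct edge.
Euclidean (axiom 5): yes — any two successors of a common world are R-related.
Serial (axiom D): no — d has no R-successor.
Reflexive (axiom T): no — a is not related to itself.
So F validates K, K4, K45; KD45 would additionally require R to be serial. The strongest is K45.

K45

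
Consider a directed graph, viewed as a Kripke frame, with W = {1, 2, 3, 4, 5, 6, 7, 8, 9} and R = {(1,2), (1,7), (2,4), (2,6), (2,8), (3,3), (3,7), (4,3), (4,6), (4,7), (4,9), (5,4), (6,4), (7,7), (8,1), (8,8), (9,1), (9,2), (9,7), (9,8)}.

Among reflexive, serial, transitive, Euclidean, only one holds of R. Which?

serial

Reflexive: no — 1 is not related to itself.
Serial: yes — every world has a successor (e.g. 1 R 2).
Transitive: no — 1 R 2 and 2 R 4, but not 1 R 4.
Euclidean: no — 1 R 2 and 1 R 7, but not 2 R 7.
Only serial holds.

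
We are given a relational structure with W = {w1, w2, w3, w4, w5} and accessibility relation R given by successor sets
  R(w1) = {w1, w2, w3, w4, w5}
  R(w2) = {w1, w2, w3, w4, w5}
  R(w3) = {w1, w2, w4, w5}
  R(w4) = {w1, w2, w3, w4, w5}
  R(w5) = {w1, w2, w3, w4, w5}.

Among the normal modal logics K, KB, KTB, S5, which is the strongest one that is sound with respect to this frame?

Symmetric (axiom B): yes — every pair in R has its reverse in R.
Reflexive (axiom T): no — w3 is not related to itself.
Euclidean (axiom 5): no — w1 R w3 and w1 R w3, but not w3 R w3.
So F validates K, KB; KTB would additionally require R to be reflexive. The strongest is KB.

KB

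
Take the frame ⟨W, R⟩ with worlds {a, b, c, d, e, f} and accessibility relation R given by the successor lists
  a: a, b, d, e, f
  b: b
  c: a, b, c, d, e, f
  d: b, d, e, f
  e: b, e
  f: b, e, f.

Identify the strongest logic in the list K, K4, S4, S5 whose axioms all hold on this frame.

S4

Transitive (axiom 4): yes — every two-step R-path is closed by a direct edge.
Reflexive (axiom T): yes — every world is R-related to itself.
Euclidean (axiom 5): no — a R b and a R d, but not b R d.
So F validates K, K4, S4; S5 would additionally require R to be Euclidean. The strongest is S4.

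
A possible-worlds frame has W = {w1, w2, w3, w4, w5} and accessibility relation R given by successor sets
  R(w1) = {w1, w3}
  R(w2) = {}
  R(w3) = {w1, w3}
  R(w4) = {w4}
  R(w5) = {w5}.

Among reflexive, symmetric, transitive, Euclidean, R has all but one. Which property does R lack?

Reflexive: no — w2 is not related to itself.
Symmetric: yes — every pair in R has its reverse in R.
Transitive: yes — every two-step R-path is closed by a direct edge.
Euclidean: yes — any two successors of a common world are R-related.
Only reflexive fails.

reflexive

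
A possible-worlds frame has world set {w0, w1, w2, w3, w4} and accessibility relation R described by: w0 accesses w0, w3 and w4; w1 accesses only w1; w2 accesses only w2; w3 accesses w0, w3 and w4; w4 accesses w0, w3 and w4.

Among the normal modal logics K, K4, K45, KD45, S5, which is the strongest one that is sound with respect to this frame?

Transitive (axiom 4): yes — every two-step R-path is closed by a direct edge.
Euclidean (axiom 5): yes — any two successors of a common world are R-related.
Serial (axiom D): yes — every world has a successor (e.g. w0 R w0).
Reflexive (axiom T): yes — every world is R-related to itself.
So F validates K, K4, K45, KD45, S5. The strongest is S5.

S5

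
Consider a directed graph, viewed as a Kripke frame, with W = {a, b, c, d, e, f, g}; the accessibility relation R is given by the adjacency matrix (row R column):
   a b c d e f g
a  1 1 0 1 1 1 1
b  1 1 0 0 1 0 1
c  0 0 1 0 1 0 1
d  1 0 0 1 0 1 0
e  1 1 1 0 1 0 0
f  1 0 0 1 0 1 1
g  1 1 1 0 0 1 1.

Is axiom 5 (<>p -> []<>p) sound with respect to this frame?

Axiom 5 corresponds to the accessibility relation being Euclidean.
Euclidean: no — a R b and a R d, but not b R d.

No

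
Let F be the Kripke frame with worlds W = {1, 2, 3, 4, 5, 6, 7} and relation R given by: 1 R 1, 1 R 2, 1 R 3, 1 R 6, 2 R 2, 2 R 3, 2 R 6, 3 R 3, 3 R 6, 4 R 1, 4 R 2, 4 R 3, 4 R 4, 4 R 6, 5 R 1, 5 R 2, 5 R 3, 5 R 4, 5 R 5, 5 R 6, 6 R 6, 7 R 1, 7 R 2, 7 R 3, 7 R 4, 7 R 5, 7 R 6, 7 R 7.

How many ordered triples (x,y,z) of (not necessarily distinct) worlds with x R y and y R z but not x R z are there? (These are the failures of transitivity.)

0

R is transitive; there are no such tuples.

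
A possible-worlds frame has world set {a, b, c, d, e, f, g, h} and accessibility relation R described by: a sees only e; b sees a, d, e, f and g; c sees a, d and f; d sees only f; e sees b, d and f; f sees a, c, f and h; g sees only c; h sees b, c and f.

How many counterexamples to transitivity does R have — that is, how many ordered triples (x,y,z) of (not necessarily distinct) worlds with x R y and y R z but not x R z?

33

Enumerating: (a,e,b), (a,e,d), (a,e,f), (b,e,b), (b,f,c), (b,f,h), (b,g,c), (c,a,e), (c,f,c), (c,f,h), (d,f,a), (d,f,c), … and 21 more.
Total: 33.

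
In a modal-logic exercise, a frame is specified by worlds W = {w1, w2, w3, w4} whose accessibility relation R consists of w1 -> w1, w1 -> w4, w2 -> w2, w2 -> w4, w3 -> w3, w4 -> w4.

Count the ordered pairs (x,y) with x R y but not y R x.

Enumerating: (w1,w4), (w2,w4).

2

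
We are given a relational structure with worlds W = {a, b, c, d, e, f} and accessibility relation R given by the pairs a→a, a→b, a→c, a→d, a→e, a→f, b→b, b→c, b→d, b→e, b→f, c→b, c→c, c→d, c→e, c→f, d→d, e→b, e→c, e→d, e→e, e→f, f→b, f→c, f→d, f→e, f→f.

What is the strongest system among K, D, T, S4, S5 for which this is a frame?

Serial (axiom D): yes — every world has a successor (e.g. a R a).
Reflexive (axiom T): yes — every world is R-related to itself.
Transitive (axiom 4): yes — every two-step R-path is closed by a direct edge.
Euclidean (axiom 5): no — a R d and a R b, but not d R b.
So F validates K, D, T, S4; S5 would additionally require R to be Euclidean. The strongest is S4.

S4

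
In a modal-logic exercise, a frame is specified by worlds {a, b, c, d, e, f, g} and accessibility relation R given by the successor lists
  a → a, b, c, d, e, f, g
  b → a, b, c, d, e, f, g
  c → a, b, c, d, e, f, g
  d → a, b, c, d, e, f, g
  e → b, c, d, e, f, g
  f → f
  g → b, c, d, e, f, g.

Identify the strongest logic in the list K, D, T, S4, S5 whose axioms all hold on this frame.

T

Serial (axiom D): yes — every world has a successor (e.g. a R a).
Reflexive (axiom T): yes — every world is R-related to itself.
Transitive (axiom 4): no — e R b and b R a, but not e R a.
Euclidean (axiom 5): no — a R f and a R b, but not f R b.
So F validates K, D, T; S4 would additionally require R to be transitive. The strongest is T.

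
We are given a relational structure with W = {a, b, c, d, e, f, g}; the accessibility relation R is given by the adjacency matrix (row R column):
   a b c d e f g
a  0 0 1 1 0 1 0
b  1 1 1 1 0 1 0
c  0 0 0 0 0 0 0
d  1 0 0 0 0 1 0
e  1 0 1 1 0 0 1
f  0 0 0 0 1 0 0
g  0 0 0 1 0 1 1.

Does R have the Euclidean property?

No

Euclidean: no — a R c and a R d, but not c R d.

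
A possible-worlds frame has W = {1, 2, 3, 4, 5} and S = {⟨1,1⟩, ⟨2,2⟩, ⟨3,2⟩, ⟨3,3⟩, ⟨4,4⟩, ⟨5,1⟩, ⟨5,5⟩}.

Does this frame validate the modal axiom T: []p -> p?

Yes

The schema T characterises exactly the reflexive frames.
Reflexive: yes — every world is S-related to itself.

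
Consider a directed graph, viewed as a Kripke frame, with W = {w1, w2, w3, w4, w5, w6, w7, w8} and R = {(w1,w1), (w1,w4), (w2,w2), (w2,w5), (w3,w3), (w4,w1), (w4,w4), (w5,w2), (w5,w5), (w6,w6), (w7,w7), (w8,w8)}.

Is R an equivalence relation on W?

Reflexive: yes — every world is R-related to itself.
Symmetric: yes — every pair in R has its reverse in R.
Transitive: yes — every two-step R-path is closed by a direct edge.
So R is an equivalence relation.

Yes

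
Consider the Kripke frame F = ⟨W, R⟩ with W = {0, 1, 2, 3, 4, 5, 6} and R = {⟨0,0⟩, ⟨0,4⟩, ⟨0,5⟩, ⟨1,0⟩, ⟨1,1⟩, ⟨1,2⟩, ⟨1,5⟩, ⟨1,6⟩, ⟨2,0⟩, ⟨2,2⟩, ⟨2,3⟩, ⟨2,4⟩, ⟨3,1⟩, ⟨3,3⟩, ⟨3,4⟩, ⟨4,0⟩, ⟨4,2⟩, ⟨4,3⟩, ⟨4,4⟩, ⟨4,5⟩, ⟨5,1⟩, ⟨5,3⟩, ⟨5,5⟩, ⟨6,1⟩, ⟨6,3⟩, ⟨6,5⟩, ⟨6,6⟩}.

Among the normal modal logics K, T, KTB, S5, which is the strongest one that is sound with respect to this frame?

T

Reflexive (axiom T): yes — every world is R-related to itself.
Symmetric (axiom B): no — 0 R 5 but not 5 R 0.
Euclidean (axiom 5): no — 0 R 5 and 0 R 4, but not 5 R 4.
So F validates K, T; KTB would additionally require R to be symmetric. The strongest is T.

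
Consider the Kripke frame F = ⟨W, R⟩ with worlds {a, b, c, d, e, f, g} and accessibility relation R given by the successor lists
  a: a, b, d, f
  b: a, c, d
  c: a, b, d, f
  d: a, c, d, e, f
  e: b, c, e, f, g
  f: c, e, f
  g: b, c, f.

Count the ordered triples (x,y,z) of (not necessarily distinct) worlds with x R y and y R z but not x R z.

Enumerating: (a,b,c), (a,d,c), (a,d,e), (a,f,c), (a,f,e), (b,a,b), (b,a,f), (b,c,b), (b,c,f), (b,d,e), (b,d,f), (c,b,c), … and 22 more.
Total: 34.

34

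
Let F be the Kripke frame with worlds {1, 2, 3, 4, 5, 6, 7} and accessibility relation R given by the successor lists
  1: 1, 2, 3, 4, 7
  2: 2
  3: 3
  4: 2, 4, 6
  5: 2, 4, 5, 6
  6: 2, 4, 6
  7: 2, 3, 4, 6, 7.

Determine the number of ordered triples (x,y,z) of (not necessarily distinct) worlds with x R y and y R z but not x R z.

Enumerating: (1,4,6), (1,7,6).

2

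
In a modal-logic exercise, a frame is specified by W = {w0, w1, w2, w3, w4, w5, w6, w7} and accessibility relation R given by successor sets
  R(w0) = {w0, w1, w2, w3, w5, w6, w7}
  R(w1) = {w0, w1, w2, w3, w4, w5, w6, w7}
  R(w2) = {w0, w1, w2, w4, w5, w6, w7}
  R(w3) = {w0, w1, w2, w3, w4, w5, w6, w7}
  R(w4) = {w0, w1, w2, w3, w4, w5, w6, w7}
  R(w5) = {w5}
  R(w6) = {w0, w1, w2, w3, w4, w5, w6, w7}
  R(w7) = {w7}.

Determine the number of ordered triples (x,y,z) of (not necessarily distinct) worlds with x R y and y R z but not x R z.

8

Enumerating: (w0,w1,w4), (w0,w2,w4), (w0,w3,w4), (w0,w6,w4), (w2,w0,w3), (w2,w1,w3), (w2,w4,w3), (w2,w6,w3).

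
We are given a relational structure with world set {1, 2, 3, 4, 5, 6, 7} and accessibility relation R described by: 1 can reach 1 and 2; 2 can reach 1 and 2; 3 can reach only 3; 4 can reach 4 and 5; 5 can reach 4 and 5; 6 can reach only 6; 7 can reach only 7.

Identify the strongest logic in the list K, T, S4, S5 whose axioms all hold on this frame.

S5

Reflexive (axiom T): yes — every world is R-related to itself.
Transitive (axiom 4): yes — every two-step R-path is closed by a direct edge.
Euclidean (axiom 5): yes — any two successors of a common world are R-related.
So F validates K, T, S4, S5. The strongest is S5.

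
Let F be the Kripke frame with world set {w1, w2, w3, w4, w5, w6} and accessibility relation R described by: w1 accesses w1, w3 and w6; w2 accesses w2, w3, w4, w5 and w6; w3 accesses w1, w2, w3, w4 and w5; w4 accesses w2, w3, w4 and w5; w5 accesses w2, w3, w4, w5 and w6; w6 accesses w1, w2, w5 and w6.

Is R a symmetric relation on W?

Symmetric: yes — every pair in R has its reverse in R.

Yes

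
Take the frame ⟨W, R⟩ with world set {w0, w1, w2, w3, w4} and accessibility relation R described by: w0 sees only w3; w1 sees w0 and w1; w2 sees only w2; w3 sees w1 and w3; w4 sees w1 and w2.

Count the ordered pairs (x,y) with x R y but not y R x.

Enumerating: (w0,w3), (w1,w0), (w3,w1), (w4,w1), (w4,w2).

5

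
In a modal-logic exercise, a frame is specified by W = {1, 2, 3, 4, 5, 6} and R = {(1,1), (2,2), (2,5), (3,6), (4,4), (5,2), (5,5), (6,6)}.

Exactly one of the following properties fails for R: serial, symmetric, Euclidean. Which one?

Serial: yes — every world has a successor (e.g. 1 R 1).
Symmetric: no — 3 R 6 but not 6 R 3.
Euclidean: yes — any two successors of a common world are R-related.
Only symmetric fails.

symmetric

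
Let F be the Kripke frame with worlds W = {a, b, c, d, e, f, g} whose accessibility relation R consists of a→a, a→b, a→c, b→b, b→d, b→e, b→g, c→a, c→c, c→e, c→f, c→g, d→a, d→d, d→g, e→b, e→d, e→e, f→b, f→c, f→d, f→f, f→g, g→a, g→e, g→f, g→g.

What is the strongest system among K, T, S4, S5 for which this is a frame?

T

Reflexive (axiom T): yes — every world is R-related to itself.
Transitive (axiom 4): no — a R b and b R d, but not a R d.
Euclidean (axiom 5): no — a R b and a R c, but not b R c.
So F validates K, T; S4 would additionally require R to be transitive. The strongest is T.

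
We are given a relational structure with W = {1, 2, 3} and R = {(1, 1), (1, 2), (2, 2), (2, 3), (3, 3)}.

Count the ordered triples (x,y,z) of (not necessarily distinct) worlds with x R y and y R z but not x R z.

1

Enumerating: (1,2,3).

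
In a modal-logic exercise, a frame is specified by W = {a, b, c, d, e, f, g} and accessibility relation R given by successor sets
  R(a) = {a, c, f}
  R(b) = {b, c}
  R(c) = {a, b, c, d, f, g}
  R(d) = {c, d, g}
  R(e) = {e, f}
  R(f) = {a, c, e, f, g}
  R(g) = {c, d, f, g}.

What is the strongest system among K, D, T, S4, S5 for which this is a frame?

Serial (axiom D): yes — every world has a successor (e.g. a R a).
Reflexive (axiom T): yes — every world is R-related to itself.
Transitive (axiom 4): no — a R c and c R b, but not a R b.
Euclidean (axiom 5): no — c R a and c R b, but not a R b.
So F validates K, D, T; S4 would additionally require R to be transitive. The strongest is T.

T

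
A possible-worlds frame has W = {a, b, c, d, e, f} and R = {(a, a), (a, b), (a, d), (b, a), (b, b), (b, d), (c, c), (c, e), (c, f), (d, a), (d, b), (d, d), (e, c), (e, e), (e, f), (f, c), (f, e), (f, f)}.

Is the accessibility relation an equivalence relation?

Yes

Reflexive: yes — every world is R-related to itself.
Symmetric: yes — every pair in R has its reverse in R.
Transitive: yes — every two-step R-path is closed by a direct edge.
So R is an equivalence relation.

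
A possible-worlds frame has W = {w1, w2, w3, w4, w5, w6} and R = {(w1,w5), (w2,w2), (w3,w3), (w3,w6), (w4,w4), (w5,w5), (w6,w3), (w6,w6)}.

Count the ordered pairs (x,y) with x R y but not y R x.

Enumerating: (w1,w5).

1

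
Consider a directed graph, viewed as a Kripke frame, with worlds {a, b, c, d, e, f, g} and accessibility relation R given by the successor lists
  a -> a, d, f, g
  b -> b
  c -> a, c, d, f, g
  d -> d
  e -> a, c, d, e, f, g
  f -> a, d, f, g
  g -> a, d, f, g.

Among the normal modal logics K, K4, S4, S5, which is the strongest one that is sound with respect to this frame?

Transitive (axiom 4): yes — every two-step R-path is closed by a direct edge.
Reflexive (axiom T): yes — every world is R-related to itself.
Euclidean (axiom 5): no — a R d and a R f, but not d R f.
So F validates K, K4, S4; S5 would additionally require R to be Euclidean. The strongest is S4.

S4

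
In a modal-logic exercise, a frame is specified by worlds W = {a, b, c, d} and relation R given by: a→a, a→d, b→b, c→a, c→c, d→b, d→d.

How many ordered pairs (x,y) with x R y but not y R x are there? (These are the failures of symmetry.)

Enumerating: (a,d), (c,a), (d,b).

3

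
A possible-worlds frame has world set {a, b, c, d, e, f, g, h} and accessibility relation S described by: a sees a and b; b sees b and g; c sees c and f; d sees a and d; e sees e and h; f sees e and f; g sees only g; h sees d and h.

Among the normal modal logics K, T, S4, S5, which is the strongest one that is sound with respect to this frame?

Reflexive (axiom T): yes — every world is S-related to itself.
Transitive (axiom 4): no — a S b and b S g, but not a S g.
Euclidean (axiom 5): no — a S b and a S a, but not b S a.
So F validates K, T; S4 would additionally require S to be transitive. The strongest is T.

T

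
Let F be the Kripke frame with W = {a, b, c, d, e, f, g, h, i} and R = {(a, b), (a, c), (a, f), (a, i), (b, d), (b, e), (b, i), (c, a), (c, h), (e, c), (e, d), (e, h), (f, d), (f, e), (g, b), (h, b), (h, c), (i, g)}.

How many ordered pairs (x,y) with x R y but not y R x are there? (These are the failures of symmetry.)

14

Enumerating: (a,b), (a,f), (a,i), (b,d), (b,e), (b,i), (e,c), (e,d), (e,h), (f,d), (f,e), (g,b), (h,b), (i,g).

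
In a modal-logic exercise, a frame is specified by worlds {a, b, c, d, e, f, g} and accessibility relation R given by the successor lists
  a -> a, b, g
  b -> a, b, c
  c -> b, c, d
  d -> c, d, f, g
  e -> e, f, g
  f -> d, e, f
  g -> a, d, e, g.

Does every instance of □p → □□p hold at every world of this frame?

No

The schema 4 characterises exactly the transitive frames.
Transitive: no — a R b and b R c, but not a R c.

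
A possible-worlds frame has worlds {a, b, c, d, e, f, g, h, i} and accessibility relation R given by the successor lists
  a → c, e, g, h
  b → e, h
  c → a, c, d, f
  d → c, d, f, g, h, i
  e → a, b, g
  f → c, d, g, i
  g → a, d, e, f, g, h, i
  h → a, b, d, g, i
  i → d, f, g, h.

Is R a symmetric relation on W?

Yes

Symmetric: yes — every pair in R has its reverse in R.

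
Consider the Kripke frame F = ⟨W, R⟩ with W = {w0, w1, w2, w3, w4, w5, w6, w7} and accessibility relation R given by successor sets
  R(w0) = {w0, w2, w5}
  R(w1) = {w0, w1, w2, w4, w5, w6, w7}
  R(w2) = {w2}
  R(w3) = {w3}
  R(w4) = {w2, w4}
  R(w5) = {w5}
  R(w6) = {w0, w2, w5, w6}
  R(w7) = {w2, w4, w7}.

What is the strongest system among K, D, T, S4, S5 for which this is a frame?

S4

Serial (axiom D): yes — every world has a successor (e.g. w0 R w0).
Reflexive (axiom T): yes — every world is R-related to itself.
Transitive (axiom 4): yes — every two-step R-path is closed by a direct edge.
Euclidean (axiom 5): no — w0 R w2 and w0 R w5, but not w2 R w5.
So F validates K, D, T, S4; S5 would additionally require R to be Euclidean. The strongest is S4.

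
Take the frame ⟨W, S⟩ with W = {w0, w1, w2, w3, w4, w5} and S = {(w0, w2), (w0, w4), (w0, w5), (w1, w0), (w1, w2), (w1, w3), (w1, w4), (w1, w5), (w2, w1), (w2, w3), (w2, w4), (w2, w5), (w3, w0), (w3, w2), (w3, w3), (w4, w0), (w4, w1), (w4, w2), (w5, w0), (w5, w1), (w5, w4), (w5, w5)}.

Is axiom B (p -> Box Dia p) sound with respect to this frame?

The schema B characterises exactly the symmetric frames.
Symmetric: no — w0 S w2 but not w2 S w0.

No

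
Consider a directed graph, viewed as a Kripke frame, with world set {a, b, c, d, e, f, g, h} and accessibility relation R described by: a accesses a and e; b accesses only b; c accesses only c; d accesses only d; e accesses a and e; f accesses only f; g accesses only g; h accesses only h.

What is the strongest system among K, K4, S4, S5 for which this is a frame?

Transitive (axiom 4): yes — every two-step R-path is closed by a direct edge.
Reflexive (axiom T): yes — every world is R-related to itself.
Euclidean (axiom 5): yes — any two successors of a common world are R-related.
So F validates K, K4, S4, S5. The strongest is S5.

S5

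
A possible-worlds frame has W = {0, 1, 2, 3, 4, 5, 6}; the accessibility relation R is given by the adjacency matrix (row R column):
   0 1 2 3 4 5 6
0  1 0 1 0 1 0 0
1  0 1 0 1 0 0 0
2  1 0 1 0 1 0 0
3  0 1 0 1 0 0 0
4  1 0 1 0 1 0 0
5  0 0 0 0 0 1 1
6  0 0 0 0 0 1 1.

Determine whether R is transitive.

Transitive: yes — every two-step R-path is closed by a direct edge.

Yes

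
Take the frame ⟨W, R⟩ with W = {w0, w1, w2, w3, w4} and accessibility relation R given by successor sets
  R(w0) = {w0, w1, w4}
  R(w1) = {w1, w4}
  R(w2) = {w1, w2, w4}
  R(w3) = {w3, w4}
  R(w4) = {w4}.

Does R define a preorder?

Yes

Reflexive: yes — every world is R-related to itself.
Transitive: yes — every two-step R-path is closed by a direct edge.
So R is a preorder.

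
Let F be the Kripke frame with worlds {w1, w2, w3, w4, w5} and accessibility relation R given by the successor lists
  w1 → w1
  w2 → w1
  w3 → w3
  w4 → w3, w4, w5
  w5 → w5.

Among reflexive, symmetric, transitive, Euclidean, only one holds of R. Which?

transitive

Reflexive: no — w2 is not related to itself.
Symmetric: no — w2 R w1 but not w1 R w2.
Transitive: yes — every two-step R-path is closed by a direct edge.
Euclidean: no — w4 R w3 and w4 R w5, but not w3 R w5.
Only transitive holds.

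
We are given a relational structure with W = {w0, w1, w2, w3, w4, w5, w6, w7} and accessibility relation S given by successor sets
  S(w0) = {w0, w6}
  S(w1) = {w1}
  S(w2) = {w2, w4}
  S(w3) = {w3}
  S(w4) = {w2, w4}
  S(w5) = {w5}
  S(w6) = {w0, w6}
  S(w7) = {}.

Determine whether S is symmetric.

Symmetric: yes — every pair in S has its reverse in S.

Yes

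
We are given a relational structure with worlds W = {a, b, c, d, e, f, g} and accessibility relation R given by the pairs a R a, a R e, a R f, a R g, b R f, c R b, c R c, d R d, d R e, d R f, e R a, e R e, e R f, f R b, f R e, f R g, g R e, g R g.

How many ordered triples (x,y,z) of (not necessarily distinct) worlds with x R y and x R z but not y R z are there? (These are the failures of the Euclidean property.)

20

Enumerating: (a,e,g), (a,f,a), (a,f,f), (a,g,a), (a,g,f), (b,f,f), (c,b,b), (c,b,c), (d,e,d), (d,f,d), (d,f,f), (e,f,a), … and 8 more.
Total: 20.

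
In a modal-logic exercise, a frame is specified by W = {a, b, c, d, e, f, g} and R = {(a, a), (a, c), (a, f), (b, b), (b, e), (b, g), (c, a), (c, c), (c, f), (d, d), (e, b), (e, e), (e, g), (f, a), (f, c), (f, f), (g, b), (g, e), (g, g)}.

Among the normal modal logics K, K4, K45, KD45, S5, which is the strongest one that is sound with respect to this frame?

S5

Transitive (axiom 4): yes — every two-step R-path is closed by a direct edge.
Euclidean (axiom 5): yes — any two successors of a common world are R-related.
Serial (axiom D): yes — every world has a successor (e.g. a R a).
Reflexive (axiom T): yes — every world is R-related to itself.
So F validates K, K4, K45, KD45, S5. The strongest is S5.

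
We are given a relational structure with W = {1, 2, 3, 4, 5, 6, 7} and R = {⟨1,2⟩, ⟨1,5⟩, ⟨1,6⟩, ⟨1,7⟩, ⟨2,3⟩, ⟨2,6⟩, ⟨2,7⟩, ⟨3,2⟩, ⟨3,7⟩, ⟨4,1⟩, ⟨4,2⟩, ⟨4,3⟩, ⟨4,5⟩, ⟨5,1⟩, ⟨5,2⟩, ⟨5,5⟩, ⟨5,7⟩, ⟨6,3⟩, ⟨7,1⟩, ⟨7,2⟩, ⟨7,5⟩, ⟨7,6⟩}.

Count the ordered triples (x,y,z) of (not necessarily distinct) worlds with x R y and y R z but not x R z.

30

Enumerating: (1,2,3), (1,5,1), (1,6,3), (1,7,1), (2,3,2), (2,7,1), (2,7,2), (2,7,5), (3,2,3), (3,2,6), (3,7,1), (3,7,5), … and 18 more.
Total: 30.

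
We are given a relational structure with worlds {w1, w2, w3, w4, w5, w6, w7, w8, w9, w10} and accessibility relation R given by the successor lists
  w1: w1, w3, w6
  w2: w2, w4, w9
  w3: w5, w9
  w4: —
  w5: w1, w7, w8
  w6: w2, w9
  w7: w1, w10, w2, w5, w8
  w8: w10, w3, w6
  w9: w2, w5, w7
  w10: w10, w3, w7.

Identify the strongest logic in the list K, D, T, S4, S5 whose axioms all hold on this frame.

Serial (axiom D): no — w4 has no R-successor.
Reflexive (axiom T): no — w3 is not related to itself.
Transitive (axiom 4): no — w1 R w3 and w3 R w5, but not w1 R w5.
Euclidean (axiom 5): no — w1 R w3 and w1 R w6, but not w3 R w6.
So F validates K; D would additionally require R to be serial. The strongest is K.

K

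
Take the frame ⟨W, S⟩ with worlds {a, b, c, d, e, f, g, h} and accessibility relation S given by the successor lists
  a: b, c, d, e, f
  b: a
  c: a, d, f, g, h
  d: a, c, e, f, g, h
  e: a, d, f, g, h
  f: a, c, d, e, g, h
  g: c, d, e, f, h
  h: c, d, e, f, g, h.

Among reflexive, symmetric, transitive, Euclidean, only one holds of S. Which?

Reflexive: no — a is not related to itself.
Symmetric: yes — every pair in S has its reverse in S.
Transitive: no — a S c and c S g, but not a S g.
Euclidean: no — a S b and a S c, but not b S c.
Only symmetric holds.

symmetric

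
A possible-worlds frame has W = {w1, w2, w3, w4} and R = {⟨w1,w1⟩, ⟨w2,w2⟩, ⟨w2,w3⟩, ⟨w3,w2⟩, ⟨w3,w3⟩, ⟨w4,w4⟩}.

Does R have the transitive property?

Yes

Transitive: yes — every two-step R-path is closed by a direct edge.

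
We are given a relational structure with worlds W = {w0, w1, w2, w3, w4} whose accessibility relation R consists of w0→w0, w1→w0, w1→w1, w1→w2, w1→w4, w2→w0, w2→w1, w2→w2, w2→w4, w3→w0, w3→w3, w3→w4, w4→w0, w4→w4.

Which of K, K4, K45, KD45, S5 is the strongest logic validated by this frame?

Transitive (axiom 4): yes — every two-step R-path is closed by a direct edge.
Euclidean (axiom 5): no — w1 R w0 and w1 R w2, but not w0 R w2.
Serial (axiom D): yes — every world has a successor (e.g. w0 R w0).
Reflexive (axiom T): yes — every world is R-related to itself.
So F validates K, K4; K45 would additionally require R to be Euclidean. The strongest is K4.

K4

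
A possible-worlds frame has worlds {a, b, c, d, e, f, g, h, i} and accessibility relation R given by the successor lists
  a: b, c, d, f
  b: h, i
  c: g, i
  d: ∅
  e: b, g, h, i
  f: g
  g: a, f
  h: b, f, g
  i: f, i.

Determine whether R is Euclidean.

Euclidean: no — a R b and a R c, but not b R c.

No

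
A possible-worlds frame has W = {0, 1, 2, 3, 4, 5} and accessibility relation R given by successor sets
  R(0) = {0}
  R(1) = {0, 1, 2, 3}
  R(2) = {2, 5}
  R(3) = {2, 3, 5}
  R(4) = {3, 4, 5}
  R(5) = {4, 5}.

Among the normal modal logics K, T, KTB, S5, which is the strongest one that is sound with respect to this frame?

Reflexive (axiom T): yes — every world is R-related to itself.
Symmetric (axiom B): no — 1 R 0 but not 0 R 1.
Euclidean (axiom 5): no — 1 R 0 and 1 R 2, but not 0 R 2.
So F validates K, T; KTB would additionally require R to be symmetric. The strongest is T.

T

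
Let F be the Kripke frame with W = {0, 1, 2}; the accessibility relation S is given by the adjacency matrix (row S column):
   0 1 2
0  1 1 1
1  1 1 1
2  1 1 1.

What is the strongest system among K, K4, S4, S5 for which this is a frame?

S5

Transitive (axiom 4): yes — every two-step S-path is closed by a direct edge.
Reflexive (axiom T): yes — every world is S-related to itself.
Euclidean (axiom 5): yes — any two successors of a common world are S-related.
So F validates K, K4, S4, S5. The strongest is S5.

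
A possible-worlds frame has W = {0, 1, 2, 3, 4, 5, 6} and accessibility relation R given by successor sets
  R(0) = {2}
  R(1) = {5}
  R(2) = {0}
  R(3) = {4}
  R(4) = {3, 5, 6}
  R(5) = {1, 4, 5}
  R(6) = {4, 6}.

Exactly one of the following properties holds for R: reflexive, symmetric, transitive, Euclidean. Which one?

Reflexive: no — 0 is not related to itself.
Symmetric: yes — every pair in R has its reverse in R.
Transitive: no — 1 R 5 and 5 R 4, but not 1 R 4.
Euclidean: no — 4 R 3 and 4 R 5, but not 3 R 5.
Only symmetric holds.

symmetric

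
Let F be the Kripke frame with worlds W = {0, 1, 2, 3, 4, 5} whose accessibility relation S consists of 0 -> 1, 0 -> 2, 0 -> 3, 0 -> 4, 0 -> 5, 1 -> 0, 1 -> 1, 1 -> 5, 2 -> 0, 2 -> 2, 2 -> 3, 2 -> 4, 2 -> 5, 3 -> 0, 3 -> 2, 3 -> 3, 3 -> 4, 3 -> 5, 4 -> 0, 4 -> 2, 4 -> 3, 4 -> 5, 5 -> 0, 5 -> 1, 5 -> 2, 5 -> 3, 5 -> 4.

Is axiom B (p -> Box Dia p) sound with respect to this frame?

By correspondence theory, B is valid on a frame iff S is symmetric.
Symmetric: yes — every pair in S has its reverse in S.

Yes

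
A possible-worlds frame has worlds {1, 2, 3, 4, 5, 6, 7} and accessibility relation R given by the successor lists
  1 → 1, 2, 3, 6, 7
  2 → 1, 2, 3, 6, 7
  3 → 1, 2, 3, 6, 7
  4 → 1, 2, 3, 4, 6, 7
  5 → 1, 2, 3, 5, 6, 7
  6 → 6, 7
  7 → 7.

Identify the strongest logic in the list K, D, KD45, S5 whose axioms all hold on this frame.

D

Serial (axiom D): yes — every world has a successor (e.g. 1 R 1).
Transitive (axiom 4): yes — every two-step R-path is closed by a direct edge.
Euclidean (axiom 5): no — 1 R 6 and 1 R 2, but not 6 R 2.
Reflexive (axiom T): yes — every world is R-related to itself.
So F validates K, D; KD45 would additionally require R to be Euclidean. The strongest is D.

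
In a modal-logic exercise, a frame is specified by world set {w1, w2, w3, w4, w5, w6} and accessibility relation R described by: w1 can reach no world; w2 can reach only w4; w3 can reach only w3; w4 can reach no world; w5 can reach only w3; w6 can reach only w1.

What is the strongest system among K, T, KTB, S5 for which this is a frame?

Reflexive (axiom T): no — w1 is not related to itself.
Symmetric (axiom B): no — w2 R w4 but not w4 R w2.
Euclidean (axiom 5): no — w2 R w4 and w2 R w4, but not w4 R w4.
So F validates K; T would additionally require R to be reflexive. The strongest is K.

K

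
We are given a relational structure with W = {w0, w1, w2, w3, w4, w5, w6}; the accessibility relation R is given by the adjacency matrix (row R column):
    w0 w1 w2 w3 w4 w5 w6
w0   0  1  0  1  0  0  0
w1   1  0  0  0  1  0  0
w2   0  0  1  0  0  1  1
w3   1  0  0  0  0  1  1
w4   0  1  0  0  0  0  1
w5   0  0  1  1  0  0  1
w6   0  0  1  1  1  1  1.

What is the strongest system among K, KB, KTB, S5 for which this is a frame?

KB

Symmetric (axiom B): yes — every pair in R has its reverse in R.
Reflexive (axiom T): no — w0 is not related to itself.
Euclidean (axiom 5): no — w0 R w1 and w0 R w3, but not w1 R w3.
So F validates K, KB; KTB would additionally require R to be reflexive. The strongest is KB.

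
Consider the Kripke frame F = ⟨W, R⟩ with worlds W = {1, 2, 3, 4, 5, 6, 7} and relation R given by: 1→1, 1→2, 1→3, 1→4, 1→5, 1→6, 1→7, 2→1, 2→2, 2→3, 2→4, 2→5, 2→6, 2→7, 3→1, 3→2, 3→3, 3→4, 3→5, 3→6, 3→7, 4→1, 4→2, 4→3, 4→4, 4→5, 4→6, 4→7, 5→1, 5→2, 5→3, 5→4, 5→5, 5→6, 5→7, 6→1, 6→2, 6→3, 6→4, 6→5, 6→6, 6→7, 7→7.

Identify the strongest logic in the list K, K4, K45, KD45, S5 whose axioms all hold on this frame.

Transitive (axiom 4): yes — every two-step R-path is closed by a direct edge.
Euclidean (axiom 5): no — 1 R 7 and 1 R 2, but not 7 R 2.
Serial (axiom D): yes — every world has a successor (e.g. 1 R 1).
Reflexive (axiom T): yes — every world is R-related to itself.
So F validates K, K4; K45 would additionally require R to be Euclidean. The strongest is K4.

K4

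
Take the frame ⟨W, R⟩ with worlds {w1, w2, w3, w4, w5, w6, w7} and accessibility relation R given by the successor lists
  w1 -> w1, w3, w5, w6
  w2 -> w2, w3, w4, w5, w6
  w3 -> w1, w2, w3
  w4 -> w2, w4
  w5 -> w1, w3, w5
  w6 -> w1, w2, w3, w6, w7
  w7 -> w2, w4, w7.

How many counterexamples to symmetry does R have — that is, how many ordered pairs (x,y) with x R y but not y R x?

Enumerating: (w2,w5), (w5,w3), (w6,w3), (w6,w7), (w7,w2), (w7,w4).

6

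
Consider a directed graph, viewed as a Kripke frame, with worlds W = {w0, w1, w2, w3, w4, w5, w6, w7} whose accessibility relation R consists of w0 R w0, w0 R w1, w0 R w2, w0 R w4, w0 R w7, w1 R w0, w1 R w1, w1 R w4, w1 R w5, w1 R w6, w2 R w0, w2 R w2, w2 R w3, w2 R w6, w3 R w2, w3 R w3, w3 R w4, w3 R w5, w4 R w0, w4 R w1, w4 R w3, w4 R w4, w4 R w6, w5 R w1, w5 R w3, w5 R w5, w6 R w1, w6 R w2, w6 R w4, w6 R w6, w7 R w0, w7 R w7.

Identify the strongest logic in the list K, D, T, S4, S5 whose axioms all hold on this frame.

Serial (axiom D): yes — every world has a successor (e.g. w0 R w0).
Reflexive (axiom T): yes — every world is R-related to itself.
Transitive (axiom 4): no — w0 R w1 and w1 R w5, but not w0 R w5.
Euclidean (axiom 5): no — w0 R w1 and w0 R w2, but not w1 R w2.
So F validates K, D, T; S4 would additionally require R to be transitive. The strongest is T.

T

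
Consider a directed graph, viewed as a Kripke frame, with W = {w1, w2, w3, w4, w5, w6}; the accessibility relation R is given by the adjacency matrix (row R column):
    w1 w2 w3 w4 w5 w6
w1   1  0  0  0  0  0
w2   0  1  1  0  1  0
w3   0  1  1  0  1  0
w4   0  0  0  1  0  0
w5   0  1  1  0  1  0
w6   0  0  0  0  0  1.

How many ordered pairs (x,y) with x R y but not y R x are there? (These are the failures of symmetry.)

0

R is symmetric; there are no such tuples.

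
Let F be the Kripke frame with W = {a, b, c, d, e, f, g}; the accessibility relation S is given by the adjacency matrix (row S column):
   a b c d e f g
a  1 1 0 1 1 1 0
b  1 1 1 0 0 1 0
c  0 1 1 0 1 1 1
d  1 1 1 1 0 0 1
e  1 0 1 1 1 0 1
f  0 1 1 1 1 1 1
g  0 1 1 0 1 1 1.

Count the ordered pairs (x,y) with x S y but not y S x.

Enumerating: (a,f), (d,b), (d,c), (d,g), (e,d), (f,d), (f,e), (g,b).

8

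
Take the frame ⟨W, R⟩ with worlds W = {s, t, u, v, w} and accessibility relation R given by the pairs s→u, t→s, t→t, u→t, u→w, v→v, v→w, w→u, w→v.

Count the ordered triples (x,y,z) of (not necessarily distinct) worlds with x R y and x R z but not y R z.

10

Enumerating: (s,u,u), (t,s,s), (t,s,t), (u,t,w), (u,w,t), (u,w,w), (v,w,w), (w,u,u), (w,u,v), (w,v,u).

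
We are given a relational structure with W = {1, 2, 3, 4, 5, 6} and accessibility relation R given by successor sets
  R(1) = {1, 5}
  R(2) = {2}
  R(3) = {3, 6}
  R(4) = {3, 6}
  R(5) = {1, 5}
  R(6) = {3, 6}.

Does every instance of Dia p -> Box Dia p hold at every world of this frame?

Yes

By correspondence theory, 5 is valid on a frame iff R is Euclidean.
Euclidean: yes — any two successors of a common world are R-related.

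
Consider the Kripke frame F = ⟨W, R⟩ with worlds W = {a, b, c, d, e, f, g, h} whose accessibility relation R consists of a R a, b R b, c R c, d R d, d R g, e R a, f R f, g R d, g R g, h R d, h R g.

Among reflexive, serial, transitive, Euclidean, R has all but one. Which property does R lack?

reflexive

Reflexive: no — e is not related to itself.
Serial: yes — every world has a successor (e.g. a R a).
Transitive: yes — every two-step R-path is closed by a direct edge.
Euclidean: yes — any two successors of a common world are R-related.
Only reflexive fails.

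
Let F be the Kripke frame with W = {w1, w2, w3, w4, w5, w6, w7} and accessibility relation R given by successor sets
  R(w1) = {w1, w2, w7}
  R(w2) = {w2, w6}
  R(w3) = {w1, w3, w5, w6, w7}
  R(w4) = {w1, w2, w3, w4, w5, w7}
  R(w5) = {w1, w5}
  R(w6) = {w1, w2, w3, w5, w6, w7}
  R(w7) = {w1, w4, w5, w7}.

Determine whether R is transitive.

No

Transitive: no — w1 R w2 and w2 R w6, but not w1 R w6.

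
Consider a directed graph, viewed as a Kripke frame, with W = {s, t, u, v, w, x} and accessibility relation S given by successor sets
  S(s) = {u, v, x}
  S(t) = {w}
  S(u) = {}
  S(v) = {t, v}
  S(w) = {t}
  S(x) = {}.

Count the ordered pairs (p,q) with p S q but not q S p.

4

Enumerating: (s,u), (s,v), (s,x), (v,t).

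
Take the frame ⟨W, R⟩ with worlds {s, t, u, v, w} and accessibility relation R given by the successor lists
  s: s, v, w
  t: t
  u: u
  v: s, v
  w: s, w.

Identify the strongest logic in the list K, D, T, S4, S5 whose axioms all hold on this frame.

Serial (axiom D): yes — every world has a successor (e.g. s R s).
Reflexive (axiom T): yes — every world is R-related to itself.
Transitive (axiom 4): no — v R s and s R w, but not v R w.
Euclidean (axiom 5): no — s R v and s R w, but not v R w.
So F validates K, D, T; S4 would additionally require R to be transitive. The strongest is T.

T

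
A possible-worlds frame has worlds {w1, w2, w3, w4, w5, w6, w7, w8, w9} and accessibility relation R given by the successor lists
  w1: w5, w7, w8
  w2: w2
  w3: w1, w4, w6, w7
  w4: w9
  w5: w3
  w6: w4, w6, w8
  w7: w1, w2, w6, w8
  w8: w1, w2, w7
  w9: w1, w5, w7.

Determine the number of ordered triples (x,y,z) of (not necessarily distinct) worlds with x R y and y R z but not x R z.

36

Enumerating: (w1,w5,w3), (w1,w7,w1), (w1,w7,w2), (w1,w7,w6), (w1,w8,w1), (w1,w8,w2), (w3,w1,w5), (w3,w1,w8), (w3,w4,w9), (w3,w6,w8), (w3,w7,w2), (w3,w7,w8), … and 24 more.
Total: 36.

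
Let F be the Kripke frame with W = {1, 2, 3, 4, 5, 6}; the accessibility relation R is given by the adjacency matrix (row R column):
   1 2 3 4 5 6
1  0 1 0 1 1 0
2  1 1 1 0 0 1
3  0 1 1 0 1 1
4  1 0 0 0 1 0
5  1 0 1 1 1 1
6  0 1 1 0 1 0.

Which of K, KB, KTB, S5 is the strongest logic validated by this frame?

KB

Symmetric (axiom B): yes — every pair in R has its reverse in R.
Reflexive (axiom T): no — 1 is not related to itself.
Euclidean (axiom 5): no — 1 R 2 and 1 R 4, but not 2 R 4.
So F validates K, KB; KTB would additionally require R to be reflexive. The strongest is KB.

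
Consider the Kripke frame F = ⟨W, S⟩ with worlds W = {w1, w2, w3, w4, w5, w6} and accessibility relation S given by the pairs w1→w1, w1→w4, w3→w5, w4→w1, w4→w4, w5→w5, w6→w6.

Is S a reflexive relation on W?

Reflexive: no — w2 is not related to itself.

No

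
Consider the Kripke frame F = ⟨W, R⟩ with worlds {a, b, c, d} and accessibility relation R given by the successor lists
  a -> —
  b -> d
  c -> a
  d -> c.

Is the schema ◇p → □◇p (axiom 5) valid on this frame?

Axiom 5 corresponds to the accessibility relation being Euclidean.
Euclidean: no — b R d and b R d, but not d R d.

No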